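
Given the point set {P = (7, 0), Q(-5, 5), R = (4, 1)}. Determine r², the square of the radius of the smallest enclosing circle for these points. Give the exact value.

42.25

Side lengths²: PQ² = 169, PR² = 10, QR² = 97.
Since PQ² = 169 ≥ 97 + 10 = 107, the angle opposite PQ is not acute, so the smallest enclosing circle has PQ as diameter.
Centre = midpoint of PQ = (1, 2.5), r² = 169/4 = 42.25.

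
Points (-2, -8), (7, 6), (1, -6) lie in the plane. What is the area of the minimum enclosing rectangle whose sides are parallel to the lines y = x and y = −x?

In coordinates u = x + y, v = x − y the rectangle is axis-aligned; the map (x,y)→(u,v) scales areas by 2.
u-values: -10, 13, -5; range = 13 − (-10) = 23.
v-values: 6, 1, 7; range = 7 − 1 = 6.
Area = (23 × 6) / 2 = 69.

69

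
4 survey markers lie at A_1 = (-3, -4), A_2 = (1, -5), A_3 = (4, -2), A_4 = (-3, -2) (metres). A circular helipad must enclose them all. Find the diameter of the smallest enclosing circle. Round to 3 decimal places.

The minimum enclosing circle of a finite set is fixed by two of the points (as a diameter) or three (as a circumcircle).
The farthest pair is A_1–A_3 with squared distance 53. The circle on this segment as diameter has centre (0.5, -3) and r² = 53/4 = 13.25.
Check A_2: distance² to centre = 4.25 ≤ 13.25, so it lies inside.
All remaining points lie in this disk, and no smaller disk contains both endpoints, so this is the minimum enclosing circle.
Diameter = 2r = 2√(13.25) ≈ 7.280.

7.280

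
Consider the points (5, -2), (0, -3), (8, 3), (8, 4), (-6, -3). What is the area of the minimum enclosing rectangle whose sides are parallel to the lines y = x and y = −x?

In coordinates u = x + y, v = x − y the rectangle is axis-aligned; the map (x,y)→(u,v) scales areas by 2.
u-values: 3, -3, 11, 12, -9; range = 12 − (-9) = 21.
v-values: 7, 3, 5, 4, -3; range = 7 − (-3) = 10.
Area = (21 × 10) / 2 = 105.

105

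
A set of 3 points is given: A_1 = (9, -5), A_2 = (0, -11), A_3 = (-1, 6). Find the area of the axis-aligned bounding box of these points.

x ranges over [-1, 9], width 10.
y ranges over [-11, 6], height 17.
Area = 10 × 17 = 170.

170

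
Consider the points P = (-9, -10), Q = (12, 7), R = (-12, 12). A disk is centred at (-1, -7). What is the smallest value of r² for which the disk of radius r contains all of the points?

482

The required radius is the distance from (-1, -7) to the farthest point.
Squared distances: 73, 365, 482.
Maximum is 482, attained at R.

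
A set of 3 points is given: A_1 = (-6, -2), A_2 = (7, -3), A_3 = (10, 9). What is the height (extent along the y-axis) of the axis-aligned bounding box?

max y = 9, min y = -3, so height = 12.

12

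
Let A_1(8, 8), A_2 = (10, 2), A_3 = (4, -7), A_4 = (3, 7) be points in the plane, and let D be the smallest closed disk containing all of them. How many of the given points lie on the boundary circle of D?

By Welzl's lemma the MEC is supported by two points (diametrically opposite) or three points (on a circumcircle).
The farthest pair is A_1–A_3 with squared distance 241. The circle on this segment as diameter has centre (6, 0.5) and r² = 241/4 = 60.25.
Check A_2: distance² to centre = 18.25 ≤ 60.25, so it lies inside.
All remaining points lie in this disk, and no smaller disk contains both endpoints, so this is the minimum enclosing circle.
The points at distance exactly r from the centre are A_1, A_3 — 2 points.

2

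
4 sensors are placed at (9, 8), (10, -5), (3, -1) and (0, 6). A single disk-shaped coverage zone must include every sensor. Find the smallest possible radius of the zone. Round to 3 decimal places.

By Welzl's lemma the MEC is supported by two points (diametrically opposite) or three points (on a circumcircle).
The minimum enclosing circle is determined by three boundary points: (9, 8), (10, -5), (0, 6).
Their circumcentre is (81/14, 17/14) with r² = 5525/98.
The farthest remaining point (3, -1) is at distance² 1241/98 ≤ 5525/98.
r = √(5525/98) ≈ 7.508.

7.508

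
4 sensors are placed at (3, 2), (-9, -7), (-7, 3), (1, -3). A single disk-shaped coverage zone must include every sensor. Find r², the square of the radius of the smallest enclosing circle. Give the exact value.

By Welzl's lemma the MEC is supported by two points (diametrically opposite) or three points (on a circumcircle).
The farthest pair is (3, 2)–(-9, -7) with squared distance 225. The circle on this segment as diameter has centre (-3, -2.5) and r² = 225/4 = 56.25.
Check (-7, 3): distance² to centre = 46.25 ≤ 56.25, so it lies inside.
All remaining points lie in this disk, and no smaller disk contains both endpoints, so this is the minimum enclosing circle.

56.25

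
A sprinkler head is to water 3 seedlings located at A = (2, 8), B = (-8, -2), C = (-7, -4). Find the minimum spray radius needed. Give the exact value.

7.5

Side lengths²: AB² = 200, AC² = 225, BC² = 5.
Since AC² = 225 ≥ 200 + 5 = 205, the angle opposite AC is not acute, so the smallest enclosing circle has AC as diameter.
Centre = midpoint of AC = (-2.5, 2), r² = 225/4 = 56.25.
r = √(56.25) = 7.5.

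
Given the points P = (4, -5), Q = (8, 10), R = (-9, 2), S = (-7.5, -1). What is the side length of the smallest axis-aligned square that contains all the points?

The bounding box has width 17 and height 15.
An axis-aligned square enclosing the set must have side ≥ max(width, height).
So the minimum side is max(17, 15) = 17.

17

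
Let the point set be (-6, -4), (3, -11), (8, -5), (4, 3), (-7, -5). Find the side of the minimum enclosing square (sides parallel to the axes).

The bounding box has width 15 and height 14.
An axis-aligned square enclosing the set must have side ≥ max(width, height).
So the minimum side is max(15, 14) = 15.

15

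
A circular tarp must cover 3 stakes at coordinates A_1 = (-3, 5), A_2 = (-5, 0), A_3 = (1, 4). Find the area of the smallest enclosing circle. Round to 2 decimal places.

Side lengths²: A_1A_2² = 29, A_1A_3² = 17, A_2A_3² = 52.
Since A_2A_3² = 52 ≥ 29 + 17 = 46, the angle opposite A_2A_3 is not acute, so the smallest enclosing circle has A_2A_3 as diameter.
Centre = midpoint of A_2A_3 = (-2, 2), r² = 52/4 = 13.
Area = π·r² = π·13 ≈ 40.84.

40.84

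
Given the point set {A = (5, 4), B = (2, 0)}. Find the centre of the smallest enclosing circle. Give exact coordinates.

The smallest circle enclosing two points has them as diameter endpoints.
Centre = midpoint = (3.5, 2); r² = |AB|²/4 = 25/4 = 6.25.
Centre = (3.5, 2).

(3.5, 2)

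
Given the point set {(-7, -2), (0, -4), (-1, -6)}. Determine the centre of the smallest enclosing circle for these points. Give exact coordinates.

Call the three points A, B, C in the order given.
Side lengths²: AB² = 53, AC² = 52, BC² = 5.
Since AB² = 53 < 52 + 5 = 57, the triangle is acute, so the smallest enclosing circle is the circumcircle.
Circumcentre = (-3.625, -3.4375), r² = 13.45703125.
Centre = (-3.625, -3.4375).

(-3.625, -3.4375)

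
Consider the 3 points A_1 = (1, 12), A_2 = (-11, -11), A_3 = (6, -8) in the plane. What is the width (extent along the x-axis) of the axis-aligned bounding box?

17

max x = 6, min x = -11, so width = 17.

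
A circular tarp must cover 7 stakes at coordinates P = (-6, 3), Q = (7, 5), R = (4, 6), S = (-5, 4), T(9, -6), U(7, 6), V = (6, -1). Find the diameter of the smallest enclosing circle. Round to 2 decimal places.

17.53

The minimum enclosing circle of a finite set is fixed by two of the points (as a diameter) or three (as a circumcircle).
The minimum enclosing circle is determined by three boundary points: P, T, U.
Their circumcentre is (16/9, -28/27) with r² = 55981/729.
The farthest remaining point S is at distance² 51985/729 ≤ 55981/729.
Diameter = 2r = 2√(55981/729) ≈ 17.53.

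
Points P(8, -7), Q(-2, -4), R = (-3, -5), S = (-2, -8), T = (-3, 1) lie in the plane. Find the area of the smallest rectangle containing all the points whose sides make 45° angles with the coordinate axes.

In coordinates u = x + y, v = x − y the rectangle is axis-aligned; the map (x,y)→(u,v) scales areas by 2.
u-values: 1, -6, -8, -10, -2; range = 1 − (-10) = 11.
v-values: 15, 2, 2, 6, -4; range = 15 − (-4) = 19.
Area = (11 × 19) / 2 = 104.5.

104.5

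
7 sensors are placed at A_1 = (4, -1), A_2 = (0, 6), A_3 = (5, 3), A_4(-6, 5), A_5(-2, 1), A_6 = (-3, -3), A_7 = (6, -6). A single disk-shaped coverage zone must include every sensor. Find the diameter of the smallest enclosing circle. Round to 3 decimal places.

16.279

The farthest pair is A_4–A_7 with squared distance 265. The circle on this segment as diameter has centre (0, -0.5) and r² = 265/4 = 66.25.
Check A_1: distance² to centre = 16.25 ≤ 66.25, so it lies inside.
All remaining points lie in this disk, and no smaller disk contains both endpoints, so this is the minimum enclosing circle.
Diameter = 2r = 2√(66.25) ≈ 16.279.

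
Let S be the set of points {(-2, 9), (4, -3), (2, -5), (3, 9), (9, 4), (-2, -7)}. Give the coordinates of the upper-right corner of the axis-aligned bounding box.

x-range [-2, 9], y-range [-7, 9].
The upper-right corner is (9, 9).

(9, 9)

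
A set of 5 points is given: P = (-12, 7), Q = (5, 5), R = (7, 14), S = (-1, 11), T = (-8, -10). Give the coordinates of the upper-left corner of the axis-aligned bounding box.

(-12, 14)

x-range [-12, 7], y-range [-10, 14].
The upper-left corner is (-12, 14).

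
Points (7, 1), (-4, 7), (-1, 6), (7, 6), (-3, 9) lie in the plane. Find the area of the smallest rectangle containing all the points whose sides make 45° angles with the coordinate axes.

90

In coordinates u = x + y, v = x − y the rectangle is axis-aligned; the map (x,y)→(u,v) scales areas by 2.
u-values: 8, 3, 5, 13, 6; range = 13 − 3 = 10.
v-values: 6, -11, -7, 1, -12; range = 6 − (-12) = 18.
Area = (10 × 18) / 2 = 90.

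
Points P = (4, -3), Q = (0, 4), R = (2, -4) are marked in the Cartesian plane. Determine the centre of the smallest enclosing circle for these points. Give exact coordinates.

(11/9, 1/18)

Side lengths²: PQ² = 65, PR² = 5, QR² = 68.
Since QR² = 68 < 65 + 5 = 70, the triangle is acute, so the smallest enclosing circle is the circumcircle.
Circumcentre = (11/9, 1/18), r² = 5525/324.
Centre = (11/9, 1/18).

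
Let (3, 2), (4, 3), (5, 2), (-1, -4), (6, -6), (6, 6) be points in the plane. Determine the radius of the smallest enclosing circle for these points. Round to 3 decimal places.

The minimum enclosing circle is determined by three boundary points: (-1, -4), (6, -6), (6, 6).
Their circumcentre is (55/14, 0) with r² = 7897/196.
The farthest remaining point (4, 3) is at distance² 1765/196 ≤ 7897/196.
r = √(7897/196) ≈ 6.348.

6.348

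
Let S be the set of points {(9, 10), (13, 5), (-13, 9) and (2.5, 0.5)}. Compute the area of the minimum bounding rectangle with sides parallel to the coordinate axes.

x ranges over [-13, 13], width 26.
y ranges over [0.5, 10], height 9.5.
Area = 26 × 9.5 = 247.

247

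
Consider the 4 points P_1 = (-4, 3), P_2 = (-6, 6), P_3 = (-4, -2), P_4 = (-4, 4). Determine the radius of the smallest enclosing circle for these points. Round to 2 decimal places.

By Welzl's lemma the MEC is supported by two points (diametrically opposite) or three points (on a circumcircle).
The farthest pair is P_2–P_3 with squared distance 68. The circle on this segment as diameter has centre (-5, 2) and r² = 68/4 = 17.
Check P_1: distance² to centre = 2 ≤ 17, so it lies inside.
All remaining points lie in this disk, and no smaller disk contains both endpoints, so this is the minimum enclosing circle.
r = √17 ≈ 4.12.

4.12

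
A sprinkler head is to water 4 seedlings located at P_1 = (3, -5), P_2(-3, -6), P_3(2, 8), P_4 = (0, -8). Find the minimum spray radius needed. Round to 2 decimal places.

8.06

The farthest pair is P_3–P_4 with squared distance 260. The circle on this segment as diameter has centre (1, 0) and r² = 260/4 = 65.
Check P_1: distance² to centre = 29 ≤ 65, so it lies inside.
All remaining points lie in this disk, and no smaller disk contains both endpoints, so this is the minimum enclosing circle.
r = √65 ≈ 8.06.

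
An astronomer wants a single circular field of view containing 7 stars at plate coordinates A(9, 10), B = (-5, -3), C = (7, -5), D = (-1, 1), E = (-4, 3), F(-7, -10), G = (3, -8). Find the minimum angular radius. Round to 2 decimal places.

A smallest enclosing disk is always determined by at most three of the input points on its boundary.
The farthest pair is A–F with squared distance 656. The circle on this segment as diameter has centre (1, 0) and r² = 656/4 = 164.
Check B: distance² to centre = 45 ≤ 164, so it lies inside.
All remaining points lie in this disk, and no smaller disk contains both endpoints, so this is the minimum enclosing circle.
r = √164 ≈ 12.81.

12.81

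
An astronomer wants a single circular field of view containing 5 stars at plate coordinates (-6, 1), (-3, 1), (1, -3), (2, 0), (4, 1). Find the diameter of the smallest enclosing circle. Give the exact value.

10

A smallest enclosing disk is always determined by at most three of the input points on its boundary.
The farthest pair is (-6, 1)–(4, 1) with squared distance 100. The circle on this segment as diameter has centre (-1, 1) and r² = 100/4 = 25.
Check (-3, 1): distance² to centre = 4 ≤ 25, so it lies inside.
All remaining points lie in this disk, and no smaller disk contains both endpoints, so this is the minimum enclosing circle.
Diameter = 2r = 2√25 = 10.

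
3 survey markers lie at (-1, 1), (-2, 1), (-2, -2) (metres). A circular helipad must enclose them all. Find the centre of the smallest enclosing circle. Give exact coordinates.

(-1.5, -0.5)

Call the three points A, B, C in the order given.
Side lengths²: AB² = 1, AC² = 10, BC² = 9.
Since AC² = 10 ≥ 9 + 1 = 10, the angle opposite AC is not acute, so the smallest enclosing circle has AC as diameter.
Centre = midpoint of AC = (-1.5, -0.5), r² = 10/4 = 2.5.
Centre = (-1.5, -0.5).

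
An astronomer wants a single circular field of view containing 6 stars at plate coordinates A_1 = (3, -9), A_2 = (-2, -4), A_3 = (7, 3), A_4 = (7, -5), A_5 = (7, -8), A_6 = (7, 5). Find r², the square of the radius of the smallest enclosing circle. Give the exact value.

The minimum enclosing circle of a finite set is fixed by two of the points (as a diameter) or three (as a circumcircle).
The farthest pair is A_1–A_6 with squared distance 212. The circle on this segment as diameter has centre (5, -2) and r² = 212/4 = 53.
Check A_2: distance² to centre = 53 ≤ 53, so it lies inside.
All remaining points lie in this disk, and no smaller disk contains both endpoints, so this is the minimum enclosing circle.

53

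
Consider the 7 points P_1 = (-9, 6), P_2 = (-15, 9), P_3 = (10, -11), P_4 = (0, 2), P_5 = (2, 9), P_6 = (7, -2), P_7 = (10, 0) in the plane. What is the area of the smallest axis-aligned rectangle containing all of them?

500

x ranges over [-15, 10], width 25.
y ranges over [-11, 9], height 20.
Area = 25 × 20 = 500.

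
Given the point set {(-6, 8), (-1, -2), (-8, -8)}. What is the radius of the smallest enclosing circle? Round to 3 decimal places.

8.062

Call the three points A, B, C in the order given.
Side lengths²: AB² = 125, AC² = 260, BC² = 85.
Since AC² = 260 ≥ 125 + 85 = 210, the angle opposite AC is not acute, so the smallest enclosing circle has AC as diameter.
Centre = midpoint of AC = (-7, 0), r² = 260/4 = 65.
r = √65 ≈ 8.062.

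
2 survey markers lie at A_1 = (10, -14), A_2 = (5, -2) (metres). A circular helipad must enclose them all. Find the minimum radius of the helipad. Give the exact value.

6.5

The smallest circle enclosing two points has them as diameter endpoints.
Centre = midpoint = (7.5, -8); r² = |A_1A_2|²/4 = 169/4 = 42.25.
r = √(42.25) = 6.5.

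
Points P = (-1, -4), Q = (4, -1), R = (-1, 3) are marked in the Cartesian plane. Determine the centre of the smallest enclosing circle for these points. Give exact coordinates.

Side lengths²: PQ² = 34, PR² = 49, QR² = 41.
Since PR² = 49 < 41 + 34 = 75, the triangle is acute, so the smallest enclosing circle is the circumcircle.
Circumcentre = (0.3, -0.5), r² = 13.94.
Centre = (0.3, -0.5).

(0.3, -0.5)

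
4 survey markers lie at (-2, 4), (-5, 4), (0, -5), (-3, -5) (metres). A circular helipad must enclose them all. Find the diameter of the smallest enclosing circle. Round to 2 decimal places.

The farthest pair is (-5, 4)–(0, -5) with squared distance 106. The circle on this segment as diameter has centre (-2.5, -0.5) and r² = 106/4 = 26.5.
Check (-2, 4): distance² to centre = 20.5 ≤ 26.5, so it lies inside.
All remaining points lie in this disk, and no smaller disk contains both endpoints, so this is the minimum enclosing circle.
Diameter = 2r = 2√(26.5) ≈ 10.30.

10.30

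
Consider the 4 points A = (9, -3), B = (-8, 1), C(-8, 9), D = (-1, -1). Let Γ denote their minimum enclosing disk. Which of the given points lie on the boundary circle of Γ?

A smallest enclosing disk is always determined by at most three of the input points on its boundary.
The farthest pair is A–C with squared distance 433. The circle on this segment as diameter has centre (0.5, 3) and r² = 433/4 = 108.25.
Check B: distance² to centre = 76.25 ≤ 108.25, so it lies inside.
All remaining points lie in this disk, and no smaller disk contains both endpoints, so this is the minimum enclosing circle.
The points at distance exactly r from the centre are A, C — 2 points.

A, C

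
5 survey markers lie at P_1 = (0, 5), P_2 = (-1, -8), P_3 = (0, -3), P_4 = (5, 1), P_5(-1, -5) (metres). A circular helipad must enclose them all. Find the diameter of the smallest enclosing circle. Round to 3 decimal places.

13.038

The farthest pair is P_1–P_2 with squared distance 170. The circle on this segment as diameter has centre (-0.5, -1.5) and r² = 170/4 = 42.5.
Check P_3: distance² to centre = 2.5 ≤ 42.5, so it lies inside.
All remaining points lie in this disk, and no smaller disk contains both endpoints, so this is the minimum enclosing circle.
Diameter = 2r = 2√(42.5) ≈ 13.038.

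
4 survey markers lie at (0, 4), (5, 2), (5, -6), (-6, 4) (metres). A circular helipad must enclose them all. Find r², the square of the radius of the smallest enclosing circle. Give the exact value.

By Welzl's lemma the MEC is supported by two points (diametrically opposite) or three points (on a circumcircle).
The farthest pair is (5, -6)–(-6, 4) with squared distance 221. The circle on this segment as diameter has centre (-0.5, -1) and r² = 221/4 = 55.25.
Check (0, 4): distance² to centre = 25.25 ≤ 55.25, so it lies inside.
All remaining points lie in this disk, and no smaller disk contains both endpoints, so this is the minimum enclosing circle.

55.25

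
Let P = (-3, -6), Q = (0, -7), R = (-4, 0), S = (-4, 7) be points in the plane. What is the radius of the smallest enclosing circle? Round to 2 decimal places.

The farthest pair is Q–S with squared distance 212. The circle on this segment as diameter has centre (-2, 0) and r² = 212/4 = 53.
Check P: distance² to centre = 37 ≤ 53, so it lies inside.
All remaining points lie in this disk, and no smaller disk contains both endpoints, so this is the minimum enclosing circle.
r = √53 ≈ 7.28.

7.28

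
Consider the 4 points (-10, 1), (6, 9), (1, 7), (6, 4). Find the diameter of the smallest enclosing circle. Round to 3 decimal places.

17.889

The minimum enclosing circle of a finite set is fixed by two of the points (as a diameter) or three (as a circumcircle).
The farthest pair is (-10, 1)–(6, 9) with squared distance 320. The circle on this segment as diameter has centre (-2, 5) and r² = 320/4 = 80.
Check (1, 7): distance² to centre = 13 ≤ 80, so it lies inside.
All remaining points lie in this disk, and no smaller disk contains both endpoints, so this is the minimum enclosing circle.
Diameter = 2r = 2√80 ≈ 17.889.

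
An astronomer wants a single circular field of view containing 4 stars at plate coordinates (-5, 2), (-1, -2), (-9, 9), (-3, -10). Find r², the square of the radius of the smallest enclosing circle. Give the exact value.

A smallest enclosing disk is always determined by at most three of the input points on its boundary.
The farthest pair is (-9, 9)–(-3, -10) with squared distance 397. The circle on this segment as diameter has centre (-6, -0.5) and r² = 397/4 = 99.25.
Check (-5, 2): distance² to centre = 7.25 ≤ 99.25, so it lies inside.
All remaining points lie in this disk, and no smaller disk contains both endpoints, so this is the minimum enclosing circle.

99.25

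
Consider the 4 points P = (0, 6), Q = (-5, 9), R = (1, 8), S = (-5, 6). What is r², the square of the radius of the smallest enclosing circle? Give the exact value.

185/18

A smallest enclosing disk is always determined by at most three of the input points on its boundary.
The minimum enclosing circle is determined by three boundary points: Q, R, S.
Their circumcentre is (-13/6, 7.5) with r² = 185/18.
The farthest remaining point P is at distance² 125/18 ≤ 185/18.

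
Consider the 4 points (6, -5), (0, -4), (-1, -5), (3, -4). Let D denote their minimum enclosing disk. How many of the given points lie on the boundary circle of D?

By Welzl's lemma the MEC is supported by two points (diametrically opposite) or three points (on a circumcircle).
The farthest pair is (6, -5)–(-1, -5) with squared distance 49. The circle on this segment as diameter has centre (2.5, -5) and r² = 49/4 = 12.25.
Check (0, -4): distance² to centre = 7.25 ≤ 12.25, so it lies inside.
All remaining points lie in this disk, and no smaller disk contains both endpoints, so this is the minimum enclosing circle.
The points at distance exactly r from the centre are (6, -5), (-1, -5) — 2 points.

2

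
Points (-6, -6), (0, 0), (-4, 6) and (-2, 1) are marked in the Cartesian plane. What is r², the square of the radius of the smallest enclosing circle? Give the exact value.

37

The minimum enclosing circle of a finite set is fixed by two of the points (as a diameter) or three (as a circumcircle).
The farthest pair is (-6, -6)–(-4, 6) with squared distance 148. The circle on this segment as diameter has centre (-5, 0) and r² = 148/4 = 37.
Check (0, 0): distance² to centre = 25 ≤ 37, so it lies inside.
All remaining points lie in this disk, and no smaller disk contains both endpoints, so this is the minimum enclosing circle.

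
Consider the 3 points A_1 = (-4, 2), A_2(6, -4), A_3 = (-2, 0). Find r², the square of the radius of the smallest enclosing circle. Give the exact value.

Side lengths²: A_1A_2² = 136, A_1A_3² = 8, A_2A_3² = 80.
Since A_1A_2² = 136 ≥ 80 + 8 = 88, the angle opposite A_1A_2 is not acute, so the smallest enclosing circle has A_1A_2 as diameter.
Centre = midpoint of A_1A_2 = (1, -1), r² = 136/4 = 34.

34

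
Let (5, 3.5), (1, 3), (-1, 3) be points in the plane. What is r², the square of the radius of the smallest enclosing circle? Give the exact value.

Call the three points A, B, C in the order given.
Side lengths²: AB² = 16.25, AC² = 36.25, BC² = 4.
Since AC² = 36.25 ≥ 16.25 + 4 = 20.25, the angle opposite AC is not acute, so the smallest enclosing circle has AC as diameter.
Centre = midpoint of AC = (2, 3.25), r² = 36.25/4 = 9.0625.

9.0625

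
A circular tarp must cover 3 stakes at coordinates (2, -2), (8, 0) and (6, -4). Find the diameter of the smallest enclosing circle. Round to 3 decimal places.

6.325

Call the three points A, B, C in the order given.
Side lengths²: AB² = 40, AC² = 20, BC² = 20.
Since AB² = 40 ≥ 20 + 20 = 40, the angle opposite AB is not acute, so the smallest enclosing circle has AB as diameter.
Centre = midpoint of AB = (5, -1), r² = 40/4 = 10.
Diameter = 2r = 2√10 ≈ 6.325.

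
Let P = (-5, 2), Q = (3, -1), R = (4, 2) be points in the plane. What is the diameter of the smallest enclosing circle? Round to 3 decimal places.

9.006

Side lengths²: PQ² = 73, PR² = 81, QR² = 10.
Since PR² = 81 < 73 + 10 = 83, the triangle is acute, so the smallest enclosing circle is the circumcircle.
Circumcentre = (-0.5, 11/6), r² = 365/18.
Diameter = 2r = 2√(365/18) ≈ 9.006.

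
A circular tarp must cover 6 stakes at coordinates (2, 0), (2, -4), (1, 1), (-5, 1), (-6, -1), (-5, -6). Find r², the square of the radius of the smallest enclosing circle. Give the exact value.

The minimum enclosing circle is determined by three boundary points: (2, 0), (-5, 1), (-5, -6).
Their circumcentre is (-27/14, -2.5) with r² = 2125/98.
The farthest remaining point (1, 1) is at distance² 2041/98 ≤ 2125/98.

2125/98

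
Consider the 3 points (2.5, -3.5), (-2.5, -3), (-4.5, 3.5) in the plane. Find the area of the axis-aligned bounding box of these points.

49

x ranges over [-4.5, 2.5], width 7.
y ranges over [-3.5, 3.5], height 7.
Area = 7 × 7 = 49.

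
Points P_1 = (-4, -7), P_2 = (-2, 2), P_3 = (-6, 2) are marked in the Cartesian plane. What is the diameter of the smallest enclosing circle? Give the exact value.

Side lengths²: P_1P_2² = 85, P_1P_3² = 85, P_2P_3² = 16.
Since P_1P_3² = 85 < 85 + 16 = 101, the triangle is acute, so the smallest enclosing circle is the circumcircle.
Circumcentre = (-4, -41/18), r² = 7225/324.
Diameter = 2r = 2√(7225/324) = 85/9.

85/9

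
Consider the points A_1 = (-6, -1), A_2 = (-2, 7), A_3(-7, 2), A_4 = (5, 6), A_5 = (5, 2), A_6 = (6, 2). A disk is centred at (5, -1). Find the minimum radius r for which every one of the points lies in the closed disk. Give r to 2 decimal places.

12.37

The required radius is the distance from (5, -1) to the farthest point.
Squared distances: 121, 113, 153, 49, 9, 10.
Maximum is 153, attained at A_3.
r = √153 ≈ 12.37.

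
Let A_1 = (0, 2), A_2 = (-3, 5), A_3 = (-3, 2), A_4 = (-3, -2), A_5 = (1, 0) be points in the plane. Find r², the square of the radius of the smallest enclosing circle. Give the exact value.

12.8125

A smallest enclosing disk is always determined by at most three of the input points on its boundary.
The minimum enclosing circle is determined by three boundary points: A_2, A_4, A_5.
Their circumcentre is (-2.25, 1.5) with r² = 12.8125.
The farthest remaining point A_1 is at distance² 5.3125 ≤ 12.8125.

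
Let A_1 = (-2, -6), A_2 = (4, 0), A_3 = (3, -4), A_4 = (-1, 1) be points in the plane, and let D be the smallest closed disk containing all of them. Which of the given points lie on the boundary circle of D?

A smallest enclosing disk is always determined by at most three of the input points on its boundary.
The minimum enclosing circle is determined by three boundary points: A_1, A_2, A_4.
Their circumcentre is (5/6, -17/6) with r² = 325/18.
The farthest remaining point A_3 is at distance² 109/18 ≤ 325/18.
The points at distance exactly r from the centre are A_1, A_2, A_4 — 3 points.

A_1, A_2, A_4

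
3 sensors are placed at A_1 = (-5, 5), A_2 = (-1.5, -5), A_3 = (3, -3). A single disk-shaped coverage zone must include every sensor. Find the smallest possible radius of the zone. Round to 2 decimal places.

Side lengths²: A_1A_2² = 112.25, A_1A_3² = 128, A_2A_3² = 24.25.
Since A_1A_3² = 128 < 112.25 + 24.25 = 136.5, the triangle is acute, so the smallest enclosing circle is the circumcircle.
Circumcentre = (-69/52, 35/52), r² = 43553/1352.
r = √(43553/1352) ≈ 5.68.

5.68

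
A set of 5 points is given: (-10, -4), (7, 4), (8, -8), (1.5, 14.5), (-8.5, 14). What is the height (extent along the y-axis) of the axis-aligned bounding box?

max y = 14.5, min y = -8, so height = 22.5.

22.5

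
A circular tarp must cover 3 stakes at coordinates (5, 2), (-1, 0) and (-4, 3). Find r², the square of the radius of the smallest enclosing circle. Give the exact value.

20.5

Call the three points A, B, C in the order given.
Side lengths²: AB² = 40, AC² = 82, BC² = 18.
Since AC² = 82 ≥ 40 + 18 = 58, the angle opposite AC is not acute, so the smallest enclosing circle has AC as diameter.
Centre = midpoint of AC = (0.5, 2.5), r² = 82/4 = 20.5.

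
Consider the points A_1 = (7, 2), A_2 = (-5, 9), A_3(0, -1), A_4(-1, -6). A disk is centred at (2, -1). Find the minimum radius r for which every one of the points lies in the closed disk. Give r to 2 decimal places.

12.21

The required radius is the distance from (2, -1) to the farthest point.
Squared distances: 34, 149, 4, 34.
Maximum is 149, attained at A_2.
r = √149 ≈ 12.21.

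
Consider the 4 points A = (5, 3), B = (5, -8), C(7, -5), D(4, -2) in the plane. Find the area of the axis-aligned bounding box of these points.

33

x ranges over [4, 7], width 3.
y ranges over [-8, 3], height 11.
Area = 3 × 11 = 33.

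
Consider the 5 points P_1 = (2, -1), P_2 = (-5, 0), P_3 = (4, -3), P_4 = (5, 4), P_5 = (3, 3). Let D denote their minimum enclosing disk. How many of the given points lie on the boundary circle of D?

A smallest enclosing disk is always determined by at most three of the input points on its boundary.
The minimum enclosing circle is determined by three boundary points: P_2, P_3, P_4.
Their circumcentre is (4/11, 12/11) with r² = 3625/121.
The farthest remaining point P_5 is at distance² 1282/121 ≤ 3625/121.
The points at distance exactly r from the centre are P_2, P_3, P_4 — 3 points.

3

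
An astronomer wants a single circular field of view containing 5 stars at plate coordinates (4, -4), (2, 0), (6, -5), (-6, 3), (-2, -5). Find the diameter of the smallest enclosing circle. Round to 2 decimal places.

The farthest pair is (6, -5)–(-6, 3) with squared distance 208. The circle on this segment as diameter has centre (0, -1) and r² = 208/4 = 52.
Check (4, -4): distance² to centre = 25 ≤ 52, so it lies inside.
All remaining points lie in this disk, and no smaller disk contains both endpoints, so this is the minimum enclosing circle.
Diameter = 2r = 2√52 ≈ 14.42.

14.42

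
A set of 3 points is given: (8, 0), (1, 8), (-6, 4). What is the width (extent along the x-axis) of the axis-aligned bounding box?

14

max x = 8, min x = -6, so width = 14.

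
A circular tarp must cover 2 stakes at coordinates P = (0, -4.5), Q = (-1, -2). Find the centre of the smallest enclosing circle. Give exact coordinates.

(-0.5, -3.25)

The smallest circle enclosing two points has them as diameter endpoints.
Centre = midpoint = (-0.5, -3.25); r² = |PQ|²/4 = 7.25/4 = 1.8125.
Centre = (-0.5, -3.25).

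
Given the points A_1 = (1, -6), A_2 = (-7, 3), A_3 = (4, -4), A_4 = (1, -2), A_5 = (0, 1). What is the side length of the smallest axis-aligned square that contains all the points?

11

The bounding box has width 11 and height 9.
An axis-aligned square enclosing the set must have side ≥ max(width, height).
So the minimum side is max(11, 9) = 11.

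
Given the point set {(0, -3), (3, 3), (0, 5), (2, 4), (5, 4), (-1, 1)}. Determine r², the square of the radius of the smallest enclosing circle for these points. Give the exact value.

By Welzl's lemma the MEC is supported by two points (diametrically opposite) or three points (on a circumcircle).
The minimum enclosing circle is determined by three boundary points: (0, -3), (0, 5), (5, 4).
Their circumcentre is (1.8, 1) with r² = 19.24.
The farthest remaining point (2, 4) is at distance² 9.04 ≤ 19.24.

19.24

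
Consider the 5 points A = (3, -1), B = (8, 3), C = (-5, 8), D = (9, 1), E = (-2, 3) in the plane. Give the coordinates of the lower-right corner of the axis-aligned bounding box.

x-range [-5, 9], y-range [-1, 8].
The lower-right corner is (9, -1).

(9, -1)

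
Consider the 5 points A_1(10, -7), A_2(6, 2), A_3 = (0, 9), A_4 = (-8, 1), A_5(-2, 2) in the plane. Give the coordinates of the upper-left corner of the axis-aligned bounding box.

(-8, 9)

x-range [-8, 10], y-range [-7, 9].
The upper-left corner is (-8, 9).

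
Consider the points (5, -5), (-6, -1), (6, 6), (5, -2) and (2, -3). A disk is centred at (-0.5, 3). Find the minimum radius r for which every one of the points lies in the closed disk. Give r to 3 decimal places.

The required radius is the distance from (-0.5, 3) to the farthest point.
Squared distances: 94.25, 46.25, 51.25, 55.25, 42.25.
Maximum is 94.25, attained at (5, -5).
r = √(94.25) ≈ 9.708.

9.708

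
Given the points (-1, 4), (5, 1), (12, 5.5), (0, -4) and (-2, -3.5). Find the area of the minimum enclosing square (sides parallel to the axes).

The bounding box has width 14 and height 9.5.
An axis-aligned square enclosing the set must have side ≥ max(width, height).
So the minimum side is max(14, 9.5) = 14.
Area = 14² = 196.

196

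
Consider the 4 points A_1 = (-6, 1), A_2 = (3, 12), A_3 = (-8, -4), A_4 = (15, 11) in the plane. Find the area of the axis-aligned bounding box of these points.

x ranges over [-8, 15], width 23.
y ranges over [-4, 12], height 16.
Area = 23 × 16 = 368.

368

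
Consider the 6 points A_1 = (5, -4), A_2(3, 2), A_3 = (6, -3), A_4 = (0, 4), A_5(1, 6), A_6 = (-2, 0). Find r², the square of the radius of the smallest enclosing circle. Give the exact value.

29

By Welzl's lemma the MEC is supported by two points (diametrically opposite) or three points (on a circumcircle).
The farthest pair is A_1–A_5 with squared distance 116. The circle on this segment as diameter has centre (3, 1) and r² = 116/4 = 29.
Check A_2: distance² to centre = 1 ≤ 29, so it lies inside.
All remaining points lie in this disk, and no smaller disk contains both endpoints, so this is the minimum enclosing circle.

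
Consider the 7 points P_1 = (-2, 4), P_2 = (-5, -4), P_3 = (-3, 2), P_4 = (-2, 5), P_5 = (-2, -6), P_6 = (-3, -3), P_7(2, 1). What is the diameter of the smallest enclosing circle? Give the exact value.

By Welzl's lemma the MEC is supported by two points (diametrically opposite) or three points (on a circumcircle).
The farthest pair is P_4–P_5 with squared distance 121. The circle on this segment as diameter has centre (-2, -0.5) and r² = 121/4 = 30.25.
Check P_1: distance² to centre = 20.25 ≤ 30.25, so it lies inside.
All remaining points lie in this disk, and no smaller disk contains both endpoints, so this is the minimum enclosing circle.
Diameter = 2r = 2√(30.25) = 11.

11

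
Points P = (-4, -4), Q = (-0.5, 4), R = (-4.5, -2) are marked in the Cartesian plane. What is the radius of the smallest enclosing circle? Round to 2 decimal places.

Side lengths²: PQ² = 76.25, PR² = 4.25, QR² = 52.
Since PQ² = 76.25 ≥ 52 + 4.25 = 56.25, the angle opposite PQ is not acute, so the smallest enclosing circle has PQ as diameter.
Centre = midpoint of PQ = (-2.25, 0), r² = 76.25/4 = 19.0625.
r = √(19.0625) ≈ 4.37.

4.37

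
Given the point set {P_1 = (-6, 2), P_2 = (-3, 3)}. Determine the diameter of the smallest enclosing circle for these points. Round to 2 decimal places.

The smallest circle enclosing two points has them as diameter endpoints.
Centre = midpoint = (-4.5, 2.5); r² = |P_1P_2|²/4 = 10/4 = 2.5.
Diameter = 2r = 2√(2.5) ≈ 3.16.

3.16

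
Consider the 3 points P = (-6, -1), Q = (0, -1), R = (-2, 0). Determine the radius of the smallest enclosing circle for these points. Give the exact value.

Side lengths²: PQ² = 36, PR² = 17, QR² = 5.
Since PQ² = 36 ≥ 17 + 5 = 22, the angle opposite PQ is not acute, so the smallest enclosing circle has PQ as diameter.
Centre = midpoint of PQ = (-3, -1), r² = 36/4 = 9.
r = √9 = 3.

3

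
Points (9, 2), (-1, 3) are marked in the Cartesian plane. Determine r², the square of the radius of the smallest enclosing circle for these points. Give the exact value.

25.25

The smallest circle enclosing two points has them as diameter endpoints.
Centre = midpoint = (4, 2.5); r² = |(9, 2)−(-1, 3)|²/4 = 101/4 = 25.25.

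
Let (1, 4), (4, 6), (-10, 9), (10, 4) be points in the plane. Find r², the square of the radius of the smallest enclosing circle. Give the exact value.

106.25

By Welzl's lemma the MEC is supported by two points (diametrically opposite) or three points (on a circumcircle).
The farthest pair is (-10, 9)–(10, 4) with squared distance 425. The circle on this segment as diameter has centre (0, 6.5) and r² = 425/4 = 106.25.
Check (1, 4): distance² to centre = 7.25 ≤ 106.25, so it lies inside.
All remaining points lie in this disk, and no smaller disk contains both endpoints, so this is the minimum enclosing circle.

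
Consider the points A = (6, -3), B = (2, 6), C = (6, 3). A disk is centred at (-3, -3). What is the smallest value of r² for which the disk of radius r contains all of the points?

The required radius is the distance from (-3, -3) to the farthest point.
Squared distances: 81, 106, 117.
Maximum is 117, attained at C.

117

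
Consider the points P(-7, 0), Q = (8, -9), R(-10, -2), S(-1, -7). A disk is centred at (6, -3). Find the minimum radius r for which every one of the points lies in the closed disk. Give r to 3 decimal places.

16.031

The required radius is the distance from (6, -3) to the farthest point.
Squared distances: 178, 40, 257, 65.
Maximum is 257, attained at R.
r = √257 ≈ 16.031.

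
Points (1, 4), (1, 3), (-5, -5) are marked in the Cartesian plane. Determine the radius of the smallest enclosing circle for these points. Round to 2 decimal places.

Call the three points A, B, C in the order given.
Side lengths²: AB² = 1, AC² = 117, BC² = 100.
Since AC² = 117 ≥ 100 + 1 = 101, the angle opposite AC is not acute, so the smallest enclosing circle has AC as diameter.
Centre = midpoint of AC = (-2, -0.5), r² = 117/4 = 29.25.
r = √(29.25) ≈ 5.41.

5.41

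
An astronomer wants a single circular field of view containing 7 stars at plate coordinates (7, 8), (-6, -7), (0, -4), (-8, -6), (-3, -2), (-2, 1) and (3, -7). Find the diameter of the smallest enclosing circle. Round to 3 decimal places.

20.518

A smallest enclosing disk is always determined by at most three of the input points on its boundary.
The farthest pair is (7, 8)–(-8, -6) with squared distance 421. The circle on this segment as diameter has centre (-0.5, 1) and r² = 421/4 = 105.25.
Check (-6, -7): distance² to centre = 94.25 ≤ 105.25, so it lies inside.
All remaining points lie in this disk, and no smaller disk contains both endpoints, so this is the minimum enclosing circle.
Diameter = 2r = 2√(105.25) ≈ 20.518.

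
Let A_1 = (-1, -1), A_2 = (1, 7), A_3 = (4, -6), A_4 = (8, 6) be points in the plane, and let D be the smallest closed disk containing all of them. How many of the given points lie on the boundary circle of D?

By Welzl's lemma the MEC is supported by two points (diametrically opposite) or three points (on a circumcircle).
The minimum enclosing circle is determined by three boundary points: A_2, A_3, A_4.
Their circumcentre is (81/22, 17/22) with r² = 11125/242.
The farthest remaining point A_1 is at distance² 6065/242 ≤ 11125/242.
The points at distance exactly r from the centre are A_2, A_3, A_4 — 3 points.

3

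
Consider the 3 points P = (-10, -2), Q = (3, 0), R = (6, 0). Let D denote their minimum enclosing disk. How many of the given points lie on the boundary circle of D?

Side lengths²: PQ² = 173, PR² = 260, QR² = 9.
Since PR² = 260 ≥ 173 + 9 = 182, the angle opposite PR is not acute, so the smallest enclosing circle has PR as diameter.
Centre = midpoint of PR = (-2, -1), r² = 260/4 = 65.
The points at distance exactly r from the centre are P, R — 2 points.

2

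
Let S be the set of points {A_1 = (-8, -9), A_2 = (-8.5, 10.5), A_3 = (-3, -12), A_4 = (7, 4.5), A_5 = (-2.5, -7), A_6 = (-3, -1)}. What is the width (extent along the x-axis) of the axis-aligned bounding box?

15.5

max x = 7, min x = -8.5, so width = 15.5.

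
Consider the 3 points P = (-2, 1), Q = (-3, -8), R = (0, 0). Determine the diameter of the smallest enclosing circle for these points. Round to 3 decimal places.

Side lengths²: PQ² = 82, PR² = 5, QR² = 73.
Since PQ² = 82 ≥ 73 + 5 = 78, the angle opposite PQ is not acute, so the smallest enclosing circle has PQ as diameter.
Centre = midpoint of PQ = (-2.5, -3.5), r² = 82/4 = 20.5.
Diameter = 2r = 2√(20.5) ≈ 9.055.

9.055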